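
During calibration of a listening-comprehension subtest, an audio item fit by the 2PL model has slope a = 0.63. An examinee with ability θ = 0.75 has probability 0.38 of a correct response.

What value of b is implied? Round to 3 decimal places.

1.527

P(θ) = 1 / (1 + exp(−a(θ − b)))
logit(0.38) = ln(0.38/0.62) = -0.4895
b = θ − logit/(a) = 0.75 − (-0.4895)/0.6300 = 1.5271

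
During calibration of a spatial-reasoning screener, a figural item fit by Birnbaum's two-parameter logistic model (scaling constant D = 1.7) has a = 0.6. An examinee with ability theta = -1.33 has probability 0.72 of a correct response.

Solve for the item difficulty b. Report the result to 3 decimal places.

-2.256

P(theta) = 1 / (1 + exp(−D·a(theta − b)))
logit(0.72) = ln(0.72/0.28) = 0.9445
b = theta − logit/(1.7·a) = -1.33 − 0.9445/1.0200 = -2.2559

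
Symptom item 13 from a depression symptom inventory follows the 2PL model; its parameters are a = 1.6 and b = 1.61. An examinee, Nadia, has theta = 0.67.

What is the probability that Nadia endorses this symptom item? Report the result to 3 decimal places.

P(theta) = 1 / (1 + exp(−a(theta − b)))
Exponent: 1.6 × (0.67 − 1.61) = -1.5040
1/(1 + e^{1.5040}) = 0.1818

0.182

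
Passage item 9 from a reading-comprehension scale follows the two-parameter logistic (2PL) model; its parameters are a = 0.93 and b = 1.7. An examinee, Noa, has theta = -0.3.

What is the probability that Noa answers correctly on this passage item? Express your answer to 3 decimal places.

0.135

P(theta) = 1 / (1 + exp(−a(theta − b)))
Exponent: 0.93 × (-0.3 − 1.7) = -1.8600
1/(1 + e^{1.8600}) = 0.1347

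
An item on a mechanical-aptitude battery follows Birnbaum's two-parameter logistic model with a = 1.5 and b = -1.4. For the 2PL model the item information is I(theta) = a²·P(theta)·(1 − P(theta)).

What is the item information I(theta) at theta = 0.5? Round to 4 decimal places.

0.1163

P = 1/(1+e^{-2.8500}) = 0.9453
P(1−P) = 0.9453 × 0.0547 = 0.0517
I = a² × P(1−P) = 1.5² × 0.0517 = 0.11631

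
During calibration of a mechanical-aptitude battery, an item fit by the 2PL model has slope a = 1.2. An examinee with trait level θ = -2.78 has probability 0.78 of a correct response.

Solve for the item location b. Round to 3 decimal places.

-3.835

P(θ) = 1 / (1 + exp(−a(θ − b)))
logit(0.78) = ln(0.78/0.22) = 1.2657
b = θ − logit/(a) = -2.78 − 1.2657/1.2000 = -3.8347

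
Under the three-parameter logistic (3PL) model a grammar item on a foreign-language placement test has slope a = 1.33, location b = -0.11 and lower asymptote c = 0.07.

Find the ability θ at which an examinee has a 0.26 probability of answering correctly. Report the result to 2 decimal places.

P(θ) = c + (1 − c) · 1 / (1 + exp(−a(θ − b)))
Remove guessing floor: (0.26 − 0.07)/(1 − 0.07) = 0.2043
logit = ln(0.2043/0.7957) = -1.3596
θ = b + logit/(a) = -0.11 + (-1.3596)/1.3300 = -1.1323

-1.13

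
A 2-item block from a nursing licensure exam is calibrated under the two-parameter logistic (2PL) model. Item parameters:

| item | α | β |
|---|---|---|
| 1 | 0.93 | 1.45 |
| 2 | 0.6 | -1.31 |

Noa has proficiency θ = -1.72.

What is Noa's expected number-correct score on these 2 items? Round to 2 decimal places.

P(θ) = 1 / (1 + exp(−α(θ − β)))
P_1 = 1/(1+e^{2.9481}) = 0.0498
P_2 = 1/(1+e^{0.2460}) = 0.4388
E[score] = 0.0498 + 0.4388 = 0.4886

0.49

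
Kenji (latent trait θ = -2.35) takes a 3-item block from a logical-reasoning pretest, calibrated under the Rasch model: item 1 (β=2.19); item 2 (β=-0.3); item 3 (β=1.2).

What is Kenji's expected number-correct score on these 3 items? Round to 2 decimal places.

0.15

P(θ) = 1 / (1 + exp(−(θ − β)))
P_1 = 1/(1+e^{4.5400}) = 0.0106
P_2 = 1/(1+e^{2.0500}) = 0.1141
P_3 = 1/(1+e^{3.5500}) = 0.0279
E[score] = 0.0106 + 0.1141 + 0.0279 = 0.1525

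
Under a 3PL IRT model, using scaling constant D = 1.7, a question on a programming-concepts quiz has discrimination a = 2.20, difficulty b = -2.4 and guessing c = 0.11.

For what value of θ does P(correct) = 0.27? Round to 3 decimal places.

P(θ) = c + (1 − c) · 1 / (1 + exp(−D·a(θ − b)))
Remove guessing floor: (0.27 − 0.11)/(1 − 0.11) = 0.1798
logit = ln(0.1798/0.8202) = -1.5179
θ = b + logit/(1.7·a) = -2.4 + (-1.5179)/3.7400 = -2.8058

-2.806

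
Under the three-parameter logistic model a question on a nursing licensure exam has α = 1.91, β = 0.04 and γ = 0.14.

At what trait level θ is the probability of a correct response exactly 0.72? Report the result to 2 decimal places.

0.42

P(θ) = γ + (1 − γ) · 1 / (1 + exp(−α(θ − β)))
Remove guessing floor: (0.72 − 0.14)/(1 − 0.14) = 0.6744
logit = ln(0.6744/0.3256) = 0.7282
θ = β + logit/(α) = 0.04 + 0.7282/1.9100 = 0.4213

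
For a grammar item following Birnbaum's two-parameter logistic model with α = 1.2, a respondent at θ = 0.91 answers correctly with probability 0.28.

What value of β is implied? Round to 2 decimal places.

1.70

P(θ) = 1 / (1 + exp(−α(θ − β)))
logit(0.28) = ln(0.28/0.72) = -0.9445
β = θ − logit/(α) = 0.91 − (-0.9445)/1.2000 = 1.6971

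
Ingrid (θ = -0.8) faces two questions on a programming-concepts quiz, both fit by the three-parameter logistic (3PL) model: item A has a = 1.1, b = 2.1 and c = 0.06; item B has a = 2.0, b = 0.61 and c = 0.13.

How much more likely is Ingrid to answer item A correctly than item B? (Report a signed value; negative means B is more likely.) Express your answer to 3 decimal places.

-0.082

P(θ) = c + (1 − c) · 1 / (1 + exp(−a(θ − b)))
P_A = 0.0972
P_B = 0.1789
P_A − P_B = -0.0818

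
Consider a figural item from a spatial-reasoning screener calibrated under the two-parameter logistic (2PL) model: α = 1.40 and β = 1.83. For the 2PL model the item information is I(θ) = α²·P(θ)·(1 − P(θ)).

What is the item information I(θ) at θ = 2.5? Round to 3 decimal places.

P = 1/(1+e^{-0.9380}) = 0.7187
P(1−P) = 0.7187 × 0.2813 = 0.2022
I = α² × P(1−P) = 1.40² × 0.2022 = 0.39626

0.396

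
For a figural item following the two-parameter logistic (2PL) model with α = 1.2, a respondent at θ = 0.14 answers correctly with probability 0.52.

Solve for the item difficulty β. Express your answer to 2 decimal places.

0.07

P(θ) = 1 / (1 + exp(−α(θ − β)))
logit(0.52) = ln(0.52/0.48) = 0.0800
β = θ − logit/(α) = 0.14 − 0.0800/1.2000 = 0.0733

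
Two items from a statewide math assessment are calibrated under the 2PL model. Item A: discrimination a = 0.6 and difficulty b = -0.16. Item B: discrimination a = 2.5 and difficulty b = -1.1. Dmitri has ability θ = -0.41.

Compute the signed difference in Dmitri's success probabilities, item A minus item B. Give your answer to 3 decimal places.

-0.386

P(θ) = 1 / (1 + exp(−a(θ − b)))
P_A = 0.4626
P_B = 0.8488
P_A − P_B = -0.3862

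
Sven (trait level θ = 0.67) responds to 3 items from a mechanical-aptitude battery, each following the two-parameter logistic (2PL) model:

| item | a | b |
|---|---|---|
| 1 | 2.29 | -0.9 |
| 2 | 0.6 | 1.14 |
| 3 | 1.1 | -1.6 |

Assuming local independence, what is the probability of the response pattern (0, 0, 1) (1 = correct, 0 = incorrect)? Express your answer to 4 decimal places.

0.0141

P(θ) = 1 / (1 + exp(−a(θ − b)))
P_1 = 1/(1+e^{-3.5953}) = 0.9733
P_2 = 1/(1+e^{0.2820}) = 0.4300
P_3 = 1/(1+e^{-2.4970}) = 0.9239
L = (1−P_1) × (1−P_2) × P_3 = 0.0267 × 0.5700 × 0.9239 = 0.01407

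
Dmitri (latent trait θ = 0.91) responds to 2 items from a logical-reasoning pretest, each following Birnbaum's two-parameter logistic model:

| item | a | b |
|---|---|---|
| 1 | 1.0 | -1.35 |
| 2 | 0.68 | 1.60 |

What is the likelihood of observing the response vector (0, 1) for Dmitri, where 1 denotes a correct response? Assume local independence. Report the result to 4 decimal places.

0.0364

P(θ) = 1 / (1 + exp(−a(θ − b)))
P_1 = 1/(1+e^{-2.2600}) = 0.9055
P_2 = 1/(1+e^{0.4692}) = 0.3848
L = (1−P_1) × P_2 = 0.0945 × 0.3848 = 0.03636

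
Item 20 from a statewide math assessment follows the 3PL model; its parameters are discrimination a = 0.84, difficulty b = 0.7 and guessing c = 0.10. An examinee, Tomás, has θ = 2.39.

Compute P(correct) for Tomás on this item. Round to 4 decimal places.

0.8247

P(θ) = c + (1 − c) · 1 / (1 + exp(−a(θ − b)))
Exponent: 0.84 × (2.39 − 0.7) = 1.4196
1/(1 + e^{-1.4196}) = 0.8053
P = 0.10 + 0.90 × 0.8053 = 0.8247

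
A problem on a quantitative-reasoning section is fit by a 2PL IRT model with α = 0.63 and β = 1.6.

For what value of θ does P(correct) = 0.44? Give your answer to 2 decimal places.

1.22

P(θ) = 1 / (1 + exp(−α(θ − β)))
logit = ln(0.4400/0.5600) = -0.2412
θ = β + logit/(α) = 1.6 + (-0.2412)/0.6300 = 1.2172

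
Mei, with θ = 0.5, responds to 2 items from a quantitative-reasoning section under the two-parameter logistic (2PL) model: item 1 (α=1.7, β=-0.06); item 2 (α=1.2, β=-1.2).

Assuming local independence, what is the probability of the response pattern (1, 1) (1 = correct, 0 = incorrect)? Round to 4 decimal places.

0.6385

P(θ) = 1 / (1 + exp(−α(θ − β)))
P_1 = 1/(1+e^{-0.9520}) = 0.7215
P_2 = 1/(1+e^{-2.0400}) = 0.8849
L = P_1 × P_2 = 0.7215 × 0.8849 = 0.63849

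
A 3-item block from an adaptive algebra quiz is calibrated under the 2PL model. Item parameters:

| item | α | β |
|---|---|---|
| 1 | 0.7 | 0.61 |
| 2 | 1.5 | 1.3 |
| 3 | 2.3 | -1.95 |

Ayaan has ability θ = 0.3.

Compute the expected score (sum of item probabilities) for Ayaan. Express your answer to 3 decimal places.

1.623

P(θ) = 1 / (1 + exp(−α(θ − β)))
P_1 = 1/(1+e^{0.2170}) = 0.4460
P_2 = 1/(1+e^{1.5000}) = 0.1824
P_3 = 1/(1+e^{-5.1750}) = 0.9944
E[score] = 0.4460 + 0.1824 + 0.9944 = 1.6228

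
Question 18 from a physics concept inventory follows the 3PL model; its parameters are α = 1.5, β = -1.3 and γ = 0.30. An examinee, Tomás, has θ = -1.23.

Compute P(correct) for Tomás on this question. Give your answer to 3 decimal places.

0.668

P(θ) = γ + (1 − γ) · 1 / (1 + exp(−α(θ − β)))
Exponent: 1.5 × (-1.23 − (-1.3)) = 0.1050
1/(1 + e^{-0.1050}) = 0.5262
P = 0.30 + 0.70 × 0.5262 = 0.6684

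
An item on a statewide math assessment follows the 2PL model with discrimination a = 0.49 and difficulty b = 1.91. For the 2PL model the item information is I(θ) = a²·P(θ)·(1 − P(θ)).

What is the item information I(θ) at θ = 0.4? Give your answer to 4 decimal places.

P = 1/(1+e^{0.7399}) = 0.3230
P(1−P) = 0.3230 × 0.6770 = 0.2187
I = a² × P(1−P) = 0.49² × 0.2187 = 0.05251

0.0525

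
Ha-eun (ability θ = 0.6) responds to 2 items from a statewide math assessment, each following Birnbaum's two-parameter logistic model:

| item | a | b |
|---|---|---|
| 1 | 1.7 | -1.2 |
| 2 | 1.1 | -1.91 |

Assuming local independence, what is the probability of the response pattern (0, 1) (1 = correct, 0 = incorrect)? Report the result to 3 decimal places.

P(θ) = 1 / (1 + exp(−a(θ − b)))
P_1 = 1/(1+e^{-3.0600}) = 0.9552
P_2 = 1/(1+e^{-2.7610}) = 0.9405
L = (1−P_1) × P_2 = 0.0448 × 0.9405 = 0.04212

0.042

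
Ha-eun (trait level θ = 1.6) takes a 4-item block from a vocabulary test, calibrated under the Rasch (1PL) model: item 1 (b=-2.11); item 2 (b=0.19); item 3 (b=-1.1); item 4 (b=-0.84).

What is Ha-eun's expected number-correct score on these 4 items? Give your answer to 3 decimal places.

3.637

P(θ) = 1 / (1 + exp(−(θ − b)))
P_1 = 1/(1+e^{-3.7100}) = 0.9761
P_2 = 1/(1+e^{-1.4100}) = 0.8038
P_3 = 1/(1+e^{-2.7000}) = 0.9370
P_4 = 1/(1+e^{-2.4400}) = 0.9198
E[score] = 0.9761 + 0.8038 + 0.9370 + 0.9198 = 3.6367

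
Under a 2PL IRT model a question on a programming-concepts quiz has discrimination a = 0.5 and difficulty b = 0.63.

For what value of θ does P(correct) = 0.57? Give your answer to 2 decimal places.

P(θ) = 1 / (1 + exp(−a(θ − b)))
logit = ln(0.5700/0.4300) = 0.2819
θ = b + logit/(a) = 0.63 + 0.2819/0.5000 = 1.1937

1.19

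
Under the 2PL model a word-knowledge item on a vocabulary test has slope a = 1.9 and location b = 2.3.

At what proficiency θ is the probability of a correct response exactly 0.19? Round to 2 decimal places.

1.54

P(θ) = 1 / (1 + exp(−a(θ − b)))
logit = ln(0.1900/0.8100) = -1.4500
θ = b + logit/(a) = 2.3 + (-1.4500)/1.9000 = 1.5368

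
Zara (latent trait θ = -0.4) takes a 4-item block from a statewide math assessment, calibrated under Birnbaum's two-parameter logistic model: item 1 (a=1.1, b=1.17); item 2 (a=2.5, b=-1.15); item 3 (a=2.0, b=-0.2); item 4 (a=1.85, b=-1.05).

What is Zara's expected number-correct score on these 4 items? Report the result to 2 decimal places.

2.19

P(θ) = 1 / (1 + exp(−a(θ − b)))
P_1 = 1/(1+e^{1.7270}) = 0.1510
P_2 = 1/(1+e^{-1.8750}) = 0.8670
P_3 = 1/(1+e^{0.4000}) = 0.4013
P_4 = 1/(1+e^{-1.2025}) = 0.7690
E[score] = 0.1510 + 0.8670 + 0.4013 + 0.7690 = 2.1883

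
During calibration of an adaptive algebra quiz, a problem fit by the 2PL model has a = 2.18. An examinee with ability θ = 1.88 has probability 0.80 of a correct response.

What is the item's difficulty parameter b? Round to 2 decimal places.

1.24

P(θ) = 1 / (1 + exp(−a(θ − b)))
logit(0.80) = ln(0.80/0.20) = 1.3863
b = θ − logit/(a) = 1.88 − 1.3863/2.1800 = 1.2441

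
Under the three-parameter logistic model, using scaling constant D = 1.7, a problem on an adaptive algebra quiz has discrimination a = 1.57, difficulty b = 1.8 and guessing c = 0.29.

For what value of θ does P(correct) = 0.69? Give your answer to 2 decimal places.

P(θ) = c + (1 − c) · 1 / (1 + exp(−D·a(θ − b)))
Remove guessing floor: (0.69 − 0.29)/(1 − 0.29) = 0.5634
logit = ln(0.5634/0.4366) = 0.2549
θ = b + logit/(1.7·a) = 1.8 + 0.2549/2.6690 = 1.8955

1.90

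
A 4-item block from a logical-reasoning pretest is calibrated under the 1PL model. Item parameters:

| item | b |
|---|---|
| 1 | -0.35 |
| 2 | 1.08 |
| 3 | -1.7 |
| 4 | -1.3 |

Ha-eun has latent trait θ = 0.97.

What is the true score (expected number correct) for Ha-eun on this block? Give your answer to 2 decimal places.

P(θ) = 1 / (1 + exp(−(θ − b)))
P_1 = 1/(1+e^{-1.3200}) = 0.7892
P_2 = 1/(1+e^{0.1100}) = 0.4725
P_3 = 1/(1+e^{-2.6700}) = 0.9352
P_4 = 1/(1+e^{-2.2700}) = 0.9064
E[score] = 0.7892 + 0.4725 + 0.9352 + 0.9064 = 3.1033

3.10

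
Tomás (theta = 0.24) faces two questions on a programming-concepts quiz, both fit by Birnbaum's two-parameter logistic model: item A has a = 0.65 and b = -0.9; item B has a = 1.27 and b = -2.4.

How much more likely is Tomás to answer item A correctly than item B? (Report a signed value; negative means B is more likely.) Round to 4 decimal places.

-0.2890

P(theta) = 1 / (1 + exp(−a(theta − b)))
P_A = 0.6772
P_B = 0.9662
P_A − P_B = -0.2890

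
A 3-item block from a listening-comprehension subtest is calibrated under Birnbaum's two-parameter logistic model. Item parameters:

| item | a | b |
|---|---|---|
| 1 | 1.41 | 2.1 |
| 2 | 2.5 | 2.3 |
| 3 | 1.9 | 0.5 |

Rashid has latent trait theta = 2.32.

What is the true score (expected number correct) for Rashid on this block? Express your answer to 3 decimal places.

2.059

P(theta) = 1 / (1 + exp(−a(theta − b)))
P_1 = 1/(1+e^{-0.3102}) = 0.5769
P_2 = 1/(1+e^{-0.0500}) = 0.5125
P_3 = 1/(1+e^{-3.4580}) = 0.9695
E[score] = 0.5769 + 0.5125 + 0.9695 = 2.0589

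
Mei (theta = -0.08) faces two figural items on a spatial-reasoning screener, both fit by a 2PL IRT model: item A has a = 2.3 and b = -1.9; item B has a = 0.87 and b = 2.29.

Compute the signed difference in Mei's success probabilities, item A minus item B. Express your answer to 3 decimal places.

P(theta) = 1 / (1 + exp(−a(theta − b)))
P_A = 0.9850
P_B = 0.1129
P_A − P_B = 0.8722

0.872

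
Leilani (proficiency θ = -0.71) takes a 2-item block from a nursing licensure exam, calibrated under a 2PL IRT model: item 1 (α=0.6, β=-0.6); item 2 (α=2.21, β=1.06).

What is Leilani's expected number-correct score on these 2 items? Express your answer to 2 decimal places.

P(θ) = 1 / (1 + exp(−α(θ − β)))
P_1 = 1/(1+e^{0.0660}) = 0.4835
P_2 = 1/(1+e^{3.9117}) = 0.0196
E[score] = 0.4835 + 0.0196 = 0.5031

0.50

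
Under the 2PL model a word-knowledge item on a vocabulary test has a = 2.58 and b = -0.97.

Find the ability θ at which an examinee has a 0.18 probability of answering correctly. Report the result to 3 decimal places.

-1.558

P(θ) = 1 / (1 + exp(−a(θ − b)))
logit = ln(0.1800/0.8200) = -1.5163
θ = b + logit/(a) = -0.97 + (-1.5163)/2.5800 = -1.5577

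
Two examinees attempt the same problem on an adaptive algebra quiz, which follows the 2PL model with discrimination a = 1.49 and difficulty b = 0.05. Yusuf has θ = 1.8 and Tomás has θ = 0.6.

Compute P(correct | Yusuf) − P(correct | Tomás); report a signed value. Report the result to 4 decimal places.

P(θ) = 1 / (1 + exp(−a(θ − b)))
P(Yusuf) = 0.9313  [exponent 2.6075]
P(Tomás) = 0.6941  [exponent 0.8195]
Difference = 0.9313 − 0.6941 = 0.2372

0.2372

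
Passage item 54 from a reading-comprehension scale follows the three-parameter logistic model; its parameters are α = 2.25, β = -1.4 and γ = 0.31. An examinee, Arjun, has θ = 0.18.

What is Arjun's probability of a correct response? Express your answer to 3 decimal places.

0.981

P(θ) = γ + (1 − γ) · 1 / (1 + exp(−α(θ − β)))
Exponent: 2.25 × (0.18 − (-1.4)) = 3.5550
1/(1 + e^{-3.5550}) = 0.9722
P = 0.31 + 0.69 × 0.9722 = 0.9808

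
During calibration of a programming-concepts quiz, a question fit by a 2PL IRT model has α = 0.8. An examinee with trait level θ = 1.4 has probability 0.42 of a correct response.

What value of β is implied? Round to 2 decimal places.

P(θ) = 1 / (1 + exp(−α(θ − β)))
logit(0.42) = ln(0.42/0.58) = -0.3228
β = θ − logit/(α) = 1.4 − (-0.3228)/0.8000 = 1.8035

1.80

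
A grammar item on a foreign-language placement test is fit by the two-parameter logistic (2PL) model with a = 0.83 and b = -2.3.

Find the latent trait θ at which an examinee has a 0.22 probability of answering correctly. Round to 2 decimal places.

-3.82

P(θ) = 1 / (1 + exp(−a(θ − b)))
logit = ln(0.2200/0.7800) = -1.2657
θ = b + logit/(a) = -2.3 + (-1.2657)/0.8300 = -3.8249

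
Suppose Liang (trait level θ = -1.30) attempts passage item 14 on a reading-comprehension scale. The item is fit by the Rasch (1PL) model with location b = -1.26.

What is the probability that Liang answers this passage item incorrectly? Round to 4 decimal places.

0.5100

P(θ) = 1 / (1 + exp(−(θ − b)))
Exponent: (-1.30 − (-1.26)) = -0.0400
1/(1 + e^{0.0400}) = 0.4900
P = 0.4900
P(incorrect) = 1 − 0.4900 = 0.5100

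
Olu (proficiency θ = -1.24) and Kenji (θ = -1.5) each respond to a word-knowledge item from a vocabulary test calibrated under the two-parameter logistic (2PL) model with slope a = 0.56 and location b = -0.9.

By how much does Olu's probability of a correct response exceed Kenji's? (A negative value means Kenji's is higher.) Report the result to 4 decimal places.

P(θ) = 1 / (1 + exp(−a(θ − b)))
P(Olu) = 0.4525  [exponent -0.1904]
P(Kenji) = 0.4168  [exponent -0.3360]
Difference = 0.4525 − 0.4168 = 0.0358

0.0358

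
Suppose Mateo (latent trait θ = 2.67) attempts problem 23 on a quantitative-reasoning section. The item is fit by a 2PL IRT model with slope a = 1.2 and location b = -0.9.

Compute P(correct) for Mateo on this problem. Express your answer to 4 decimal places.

P(θ) = 1 / (1 + exp(−a(θ − b)))
Exponent: 1.2 × (2.67 − (-0.9)) = 4.2840
1/(1 + e^{-4.2840}) = 0.9864

0.9864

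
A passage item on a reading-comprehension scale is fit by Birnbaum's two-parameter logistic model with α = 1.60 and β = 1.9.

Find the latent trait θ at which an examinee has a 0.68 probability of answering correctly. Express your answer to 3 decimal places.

2.371

P(θ) = 1 / (1 + exp(−α(θ − β)))
logit = ln(0.6800/0.3200) = 0.7538
θ = β + logit/(α) = 1.9 + 0.7538/1.6000 = 2.3711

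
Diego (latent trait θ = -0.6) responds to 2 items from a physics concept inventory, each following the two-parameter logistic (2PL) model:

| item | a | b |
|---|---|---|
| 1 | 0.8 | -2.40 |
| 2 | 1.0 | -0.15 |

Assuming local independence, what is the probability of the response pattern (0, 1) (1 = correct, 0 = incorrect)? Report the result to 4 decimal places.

0.0746

P(θ) = 1 / (1 + exp(−a(θ − b)))
P_1 = 1/(1+e^{-1.4400}) = 0.8085
P_2 = 1/(1+e^{0.4500}) = 0.3894
L = (1−P_1) × P_2 = 0.1915 × 0.3894 = 0.07458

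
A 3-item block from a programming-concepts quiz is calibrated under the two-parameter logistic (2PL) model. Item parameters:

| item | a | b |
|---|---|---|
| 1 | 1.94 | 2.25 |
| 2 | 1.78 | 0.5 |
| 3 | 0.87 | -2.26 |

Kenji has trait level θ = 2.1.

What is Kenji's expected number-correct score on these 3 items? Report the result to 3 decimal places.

P(θ) = 1 / (1 + exp(−a(θ − b)))
P_1 = 1/(1+e^{0.2910}) = 0.4278
P_2 = 1/(1+e^{-2.8480}) = 0.9452
P_3 = 1/(1+e^{-3.7932}) = 0.9780
E[score] = 0.4278 + 0.9452 + 0.9780 = 2.3509

2.351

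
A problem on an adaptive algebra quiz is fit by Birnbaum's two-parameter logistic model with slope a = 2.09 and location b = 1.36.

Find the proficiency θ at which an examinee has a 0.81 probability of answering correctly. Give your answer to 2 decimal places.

P(θ) = 1 / (1 + exp(−a(θ − b)))
logit = ln(0.8100/0.1900) = 1.4500
θ = b + logit/(a) = 1.36 + 1.4500/2.0900 = 2.0538

2.05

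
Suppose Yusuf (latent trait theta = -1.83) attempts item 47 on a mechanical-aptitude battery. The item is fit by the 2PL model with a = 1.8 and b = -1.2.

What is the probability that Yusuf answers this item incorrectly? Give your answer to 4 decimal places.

P(theta) = 1 / (1 + exp(−a(theta − b)))
Exponent: 1.8 × (-1.83 − (-1.2)) = -1.1340
1/(1 + e^{1.1340}) = 0.2434
P(incorrect) = 1 − 0.2434 = 0.7566

0.7566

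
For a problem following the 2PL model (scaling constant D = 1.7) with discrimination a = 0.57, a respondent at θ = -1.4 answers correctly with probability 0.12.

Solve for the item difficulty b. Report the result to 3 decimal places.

P(θ) = 1 / (1 + exp(−D·a(θ − b)))
logit(0.12) = ln(0.12/0.88) = -1.9924
b = θ − logit/(1.7·a) = -1.4 − (-1.9924)/0.9690 = 0.6562

0.656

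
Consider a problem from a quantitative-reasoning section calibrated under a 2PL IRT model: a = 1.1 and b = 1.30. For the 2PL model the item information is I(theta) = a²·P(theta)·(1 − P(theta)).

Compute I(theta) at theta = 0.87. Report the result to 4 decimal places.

0.2862

P = 1/(1+e^{0.4730}) = 0.3839
P(1−P) = 0.3839 × 0.6161 = 0.2365
I = a² × P(1−P) = 1.1² × 0.2365 = 0.28619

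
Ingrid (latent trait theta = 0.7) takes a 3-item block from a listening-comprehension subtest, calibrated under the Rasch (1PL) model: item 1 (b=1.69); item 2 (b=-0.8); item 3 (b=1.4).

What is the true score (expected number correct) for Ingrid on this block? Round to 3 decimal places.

P(theta) = 1 / (1 + exp(−(theta − b)))
P_1 = 1/(1+e^{0.9900}) = 0.2709
P_2 = 1/(1+e^{-1.5000}) = 0.8176
P_3 = 1/(1+e^{0.7000}) = 0.3318
E[score] = 0.2709 + 0.8176 + 0.3318 = 1.4203

1.420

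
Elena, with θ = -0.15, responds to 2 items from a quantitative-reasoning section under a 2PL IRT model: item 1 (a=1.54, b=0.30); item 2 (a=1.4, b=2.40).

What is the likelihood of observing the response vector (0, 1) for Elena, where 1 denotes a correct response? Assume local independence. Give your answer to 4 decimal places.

0.0183

P(θ) = 1 / (1 + exp(−a(θ − b)))
P_1 = 1/(1+e^{0.6930}) = 0.3334
P_2 = 1/(1+e^{3.5700}) = 0.0274
L = (1−P_1) × P_2 = 0.6666 × 0.0274 = 0.01826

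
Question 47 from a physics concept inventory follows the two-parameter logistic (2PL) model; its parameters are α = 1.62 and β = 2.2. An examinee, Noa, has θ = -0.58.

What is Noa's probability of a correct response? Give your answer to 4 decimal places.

P(θ) = 1 / (1 + exp(−α(θ − β)))
Exponent: 1.62 × (-0.58 − 2.2) = -4.5036
1/(1 + e^{4.5036}) = 0.0109

0.0109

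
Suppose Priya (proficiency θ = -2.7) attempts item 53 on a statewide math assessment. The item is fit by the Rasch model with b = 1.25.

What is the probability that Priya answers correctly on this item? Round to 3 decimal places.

0.019

P(θ) = 1 / (1 + exp(−(θ − b)))
Exponent: (-2.7 − 1.25) = -3.9500
1/(1 + e^{3.9500}) = 0.0189
P = 0.0189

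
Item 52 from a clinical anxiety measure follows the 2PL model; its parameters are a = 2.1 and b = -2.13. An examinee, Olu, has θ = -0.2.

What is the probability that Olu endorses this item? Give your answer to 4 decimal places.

P(θ) = 1 / (1 + exp(−a(θ − b)))
Exponent: 2.1 × (-0.2 − (-2.13)) = 4.0530
1/(1 + e^{-4.0530}) = 0.9829

0.9829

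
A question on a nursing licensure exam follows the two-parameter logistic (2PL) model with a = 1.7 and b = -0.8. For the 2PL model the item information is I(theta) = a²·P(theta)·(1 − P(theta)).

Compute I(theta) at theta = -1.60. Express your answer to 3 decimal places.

0.470

P = 1/(1+e^{1.3600}) = 0.2042
P(1−P) = 0.2042 × 0.7958 = 0.1625
I = a² × P(1−P) = 1.7² × 0.1625 = 0.46970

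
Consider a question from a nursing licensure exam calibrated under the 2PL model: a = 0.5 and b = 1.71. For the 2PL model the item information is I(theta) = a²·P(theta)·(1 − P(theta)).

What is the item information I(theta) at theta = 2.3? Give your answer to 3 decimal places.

P = 1/(1+e^{-0.2950}) = 0.5732
P(1−P) = 0.5732 × 0.4268 = 0.2446
I = a² × P(1−P) = 0.5² × 0.2446 = 0.06116

0.061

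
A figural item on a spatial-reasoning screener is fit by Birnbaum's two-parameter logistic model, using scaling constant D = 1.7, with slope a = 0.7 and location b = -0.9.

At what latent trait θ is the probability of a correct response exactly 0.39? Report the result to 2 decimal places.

P(θ) = 1 / (1 + exp(−D·a(θ − b)))
logit = ln(0.3900/0.6100) = -0.4473
θ = b + logit/(1.7·a) = -0.9 + (-0.4473)/1.1900 = -1.2759

-1.28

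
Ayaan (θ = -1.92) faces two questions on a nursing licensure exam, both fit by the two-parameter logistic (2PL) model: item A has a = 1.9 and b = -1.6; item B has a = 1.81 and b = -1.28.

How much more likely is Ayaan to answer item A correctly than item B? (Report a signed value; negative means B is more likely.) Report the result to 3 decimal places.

P(θ) = 1 / (1 + exp(−a(θ − b)))
P_A = 0.3525
P_B = 0.2390
P_A − P_B = 0.1136

0.114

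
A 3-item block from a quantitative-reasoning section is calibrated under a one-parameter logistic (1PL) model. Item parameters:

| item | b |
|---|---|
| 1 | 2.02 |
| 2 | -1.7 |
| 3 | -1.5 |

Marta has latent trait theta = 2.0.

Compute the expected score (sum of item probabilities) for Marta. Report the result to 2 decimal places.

P(theta) = 1 / (1 + exp(−(theta − b)))
P_1 = 1/(1+e^{0.0200}) = 0.4950
P_2 = 1/(1+e^{-3.7000}) = 0.9759
P_3 = 1/(1+e^{-3.5000}) = 0.9707
E[score] = 0.4950 + 0.9759 + 0.9707 = 2.4416

2.44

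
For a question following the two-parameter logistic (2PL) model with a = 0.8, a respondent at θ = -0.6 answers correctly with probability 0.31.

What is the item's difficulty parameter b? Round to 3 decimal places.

0.400

P(θ) = 1 / (1 + exp(−a(θ − b)))
logit(0.31) = ln(0.31/0.69) = -0.8001
b = θ − logit/(a) = -0.6 − (-0.8001)/0.8000 = 0.4001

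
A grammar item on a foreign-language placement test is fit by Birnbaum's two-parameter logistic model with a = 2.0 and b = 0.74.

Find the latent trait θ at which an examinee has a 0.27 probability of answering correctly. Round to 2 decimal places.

P(θ) = 1 / (1 + exp(−a(θ − b)))
logit = ln(0.2700/0.7300) = -0.9946
θ = b + logit/(a) = 0.74 + (-0.9946)/2.0000 = 0.2427

0.24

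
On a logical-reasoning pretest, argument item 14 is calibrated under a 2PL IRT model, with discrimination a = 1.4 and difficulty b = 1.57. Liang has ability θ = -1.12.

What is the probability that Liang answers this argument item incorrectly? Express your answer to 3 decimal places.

0.977

P(θ) = 1 / (1 + exp(−a(θ − b)))
Exponent: 1.4 × (-1.12 − 1.57) = -3.7660
1/(1 + e^{3.7660}) = 0.0226
P(incorrect) = 1 − 0.0226 = 0.9774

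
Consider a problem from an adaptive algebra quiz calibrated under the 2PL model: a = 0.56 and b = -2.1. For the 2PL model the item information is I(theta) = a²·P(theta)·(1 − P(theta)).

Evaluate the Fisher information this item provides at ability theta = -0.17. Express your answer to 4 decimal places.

P = 1/(1+e^{-1.0808}) = 0.7466
P(1−P) = 0.7466 × 0.2534 = 0.1892
I = a² × P(1−P) = 0.56² × 0.1892 = 0.05932

0.0593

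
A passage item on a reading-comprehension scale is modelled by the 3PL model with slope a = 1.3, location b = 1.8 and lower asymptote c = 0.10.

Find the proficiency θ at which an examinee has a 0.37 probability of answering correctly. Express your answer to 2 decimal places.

P(θ) = c + (1 − c) · 1 / (1 + exp(−a(θ − b)))
Remove guessing floor: (0.37 − 0.10)/(1 − 0.10) = 0.3000
logit = ln(0.3000/0.7000) = -0.8473
θ = b + logit/(a) = 1.8 + (-0.8473)/1.3000 = 1.1482

1.15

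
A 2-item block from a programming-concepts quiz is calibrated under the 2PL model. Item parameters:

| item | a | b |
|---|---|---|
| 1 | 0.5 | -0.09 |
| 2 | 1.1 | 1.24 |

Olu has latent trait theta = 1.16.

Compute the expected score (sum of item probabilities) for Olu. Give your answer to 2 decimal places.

1.13

P(theta) = 1 / (1 + exp(−a(theta − b)))
P_1 = 1/(1+e^{-0.6250}) = 0.6514
P_2 = 1/(1+e^{0.0880}) = 0.4780
E[score] = 0.6514 + 0.4780 = 1.1294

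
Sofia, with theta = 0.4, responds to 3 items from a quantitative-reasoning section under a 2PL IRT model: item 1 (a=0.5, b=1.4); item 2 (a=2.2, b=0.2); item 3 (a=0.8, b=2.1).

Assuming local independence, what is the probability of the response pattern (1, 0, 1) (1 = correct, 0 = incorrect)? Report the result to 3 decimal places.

P(theta) = 1 / (1 + exp(−a(theta − b)))
P_1 = 1/(1+e^{0.5000}) = 0.3775
P_2 = 1/(1+e^{-0.4400}) = 0.6083
P_3 = 1/(1+e^{1.3600}) = 0.2042
L = P_1 × (1−P_2) × P_3 = 0.3775 × 0.3917 × 0.2042 = 0.03021

0.030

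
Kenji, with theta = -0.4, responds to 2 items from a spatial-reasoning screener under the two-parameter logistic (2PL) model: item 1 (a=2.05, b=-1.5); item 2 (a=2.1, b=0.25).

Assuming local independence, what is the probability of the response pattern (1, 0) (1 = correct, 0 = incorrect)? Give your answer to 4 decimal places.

0.7210

P(theta) = 1 / (1 + exp(−a(theta − b)))
P_1 = 1/(1+e^{-2.2550}) = 0.9051
P_2 = 1/(1+e^{1.3650}) = 0.2034
L = P_1 × (1−P_2) = 0.9051 × 0.7966 = 0.72096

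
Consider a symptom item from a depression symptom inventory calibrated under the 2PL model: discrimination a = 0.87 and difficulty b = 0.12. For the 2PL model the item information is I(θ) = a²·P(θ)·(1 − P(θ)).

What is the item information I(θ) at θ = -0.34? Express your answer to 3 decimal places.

P = 1/(1+e^{0.4002}) = 0.4013
P(1−P) = 0.4013 × 0.5987 = 0.2403
I = a² × P(1−P) = 0.87² × 0.2403 = 0.18185

0.182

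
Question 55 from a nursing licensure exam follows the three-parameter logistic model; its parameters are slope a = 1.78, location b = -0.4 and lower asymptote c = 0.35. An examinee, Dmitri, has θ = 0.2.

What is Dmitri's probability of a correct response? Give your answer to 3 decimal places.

0.834

P(θ) = c + (1 − c) · 1 / (1 + exp(−a(θ − b)))
Exponent: 1.78 × (0.2 − (-0.4)) = 1.0680
1/(1 + e^{-1.0680}) = 0.7442
P = 0.35 + 0.65 × 0.7442 = 0.8337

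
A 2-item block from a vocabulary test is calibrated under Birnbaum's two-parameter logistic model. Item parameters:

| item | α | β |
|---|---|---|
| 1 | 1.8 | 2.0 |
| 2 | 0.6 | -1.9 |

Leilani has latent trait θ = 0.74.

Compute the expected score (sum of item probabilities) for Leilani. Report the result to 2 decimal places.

0.92

P(θ) = 1 / (1 + exp(−α(θ − β)))
P_1 = 1/(1+e^{2.2680}) = 0.0938
P_2 = 1/(1+e^{-1.5840}) = 0.8298
E[score] = 0.0938 + 0.8298 = 0.9236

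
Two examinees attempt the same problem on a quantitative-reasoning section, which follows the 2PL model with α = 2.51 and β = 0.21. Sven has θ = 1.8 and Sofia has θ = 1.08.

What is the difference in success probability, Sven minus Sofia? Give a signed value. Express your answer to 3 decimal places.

P(θ) = 1 / (1 + exp(−α(θ − β)))
P(Sven) = 0.9819  [exponent 3.9909]
P(Sofia) = 0.8988  [exponent 2.1837]
Difference = 0.9819 − 0.8988 = 0.0831

0.083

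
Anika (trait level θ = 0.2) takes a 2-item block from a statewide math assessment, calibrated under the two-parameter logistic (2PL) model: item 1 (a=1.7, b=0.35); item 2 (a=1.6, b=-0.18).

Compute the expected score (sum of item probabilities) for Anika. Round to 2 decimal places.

1.08

P(θ) = 1 / (1 + exp(−a(θ − b)))
P_1 = 1/(1+e^{0.2550}) = 0.4366
P_2 = 1/(1+e^{-0.6080}) = 0.6475
E[score] = 0.4366 + 0.6475 = 1.0841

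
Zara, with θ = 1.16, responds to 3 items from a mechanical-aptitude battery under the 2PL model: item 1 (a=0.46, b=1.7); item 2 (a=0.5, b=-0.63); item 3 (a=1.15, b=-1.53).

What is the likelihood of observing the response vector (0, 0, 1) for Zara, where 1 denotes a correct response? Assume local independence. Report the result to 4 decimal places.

0.1559

P(θ) = 1 / (1 + exp(−a(θ − b)))
P_1 = 1/(1+e^{0.2484}) = 0.4382
P_2 = 1/(1+e^{-0.8950}) = 0.7099
P_3 = 1/(1+e^{-3.0935}) = 0.9566
L = (1−P_1) × (1−P_2) × P_3 = 0.5618 × 0.2901 × 0.9566 = 0.15589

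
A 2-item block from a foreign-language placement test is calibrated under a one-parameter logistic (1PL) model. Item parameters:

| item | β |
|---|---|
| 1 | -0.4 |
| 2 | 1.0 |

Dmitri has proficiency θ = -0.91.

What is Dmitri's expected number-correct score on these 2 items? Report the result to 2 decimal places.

0.50

P(θ) = 1 / (1 + exp(−(θ − β)))
P_1 = 1/(1+e^{0.5100}) = 0.3752
P_2 = 1/(1+e^{1.9100}) = 0.1290
E[score] = 0.3752 + 0.1290 = 0.5042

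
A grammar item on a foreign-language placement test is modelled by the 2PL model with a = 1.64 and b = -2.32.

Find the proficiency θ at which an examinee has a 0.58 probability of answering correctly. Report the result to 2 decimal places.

-2.12

P(θ) = 1 / (1 + exp(−a(θ − b)))
logit = ln(0.5800/0.4200) = 0.3228
θ = b + logit/(a) = -2.32 + 0.3228/1.6400 = -2.1232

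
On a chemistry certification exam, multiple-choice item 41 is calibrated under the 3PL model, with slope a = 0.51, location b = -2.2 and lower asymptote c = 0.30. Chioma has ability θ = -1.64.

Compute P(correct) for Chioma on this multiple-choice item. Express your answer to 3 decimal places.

P(θ) = c + (1 − c) · 1 / (1 + exp(−a(θ − b)))
Exponent: 0.51 × (-1.64 − (-2.2)) = 0.2856
1/(1 + e^{-0.2856}) = 0.5709
P = 0.30 + 0.70 × 0.5709 = 0.6996

0.700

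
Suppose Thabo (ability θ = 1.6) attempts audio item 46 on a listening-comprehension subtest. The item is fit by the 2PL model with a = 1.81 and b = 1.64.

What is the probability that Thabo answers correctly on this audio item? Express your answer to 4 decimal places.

P(θ) = 1 / (1 + exp(−a(θ − b)))
Exponent: 1.81 × (1.6 − 1.64) = -0.0724
1/(1 + e^{0.0724}) = 0.4819

0.4819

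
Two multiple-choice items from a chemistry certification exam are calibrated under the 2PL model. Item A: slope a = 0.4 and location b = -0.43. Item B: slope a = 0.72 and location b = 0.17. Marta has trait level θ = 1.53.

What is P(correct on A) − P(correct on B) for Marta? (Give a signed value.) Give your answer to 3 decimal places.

P(θ) = 1 / (1 + exp(−a(θ − b)))
P_A = 0.6865
P_B = 0.7269
P_A − P_B = -0.0404

-0.040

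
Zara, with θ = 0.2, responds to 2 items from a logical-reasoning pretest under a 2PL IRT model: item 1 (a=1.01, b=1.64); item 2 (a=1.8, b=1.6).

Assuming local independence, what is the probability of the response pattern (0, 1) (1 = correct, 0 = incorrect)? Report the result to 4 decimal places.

P(θ) = 1 / (1 + exp(−a(θ − b)))
P_1 = 1/(1+e^{1.4544}) = 0.1893
P_2 = 1/(1+e^{2.5200}) = 0.0745
L = (1−P_1) × P_2 = 0.8107 × 0.0745 = 0.06037

0.0604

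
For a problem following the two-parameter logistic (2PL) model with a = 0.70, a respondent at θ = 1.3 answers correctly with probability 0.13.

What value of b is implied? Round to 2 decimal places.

4.02

P(θ) = 1 / (1 + exp(−a(θ − b)))
logit(0.13) = ln(0.13/0.87) = -1.9010
b = θ − logit/(a) = 1.3 − (-1.9010)/0.7000 = 4.0157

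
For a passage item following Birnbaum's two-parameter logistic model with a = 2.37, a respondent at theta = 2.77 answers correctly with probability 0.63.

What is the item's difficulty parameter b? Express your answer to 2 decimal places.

P(theta) = 1 / (1 + exp(−a(theta − b)))
logit(0.63) = ln(0.63/0.37) = 0.5322
b = theta − logit/(a) = 2.77 − 0.5322/2.3700 = 2.5454

2.55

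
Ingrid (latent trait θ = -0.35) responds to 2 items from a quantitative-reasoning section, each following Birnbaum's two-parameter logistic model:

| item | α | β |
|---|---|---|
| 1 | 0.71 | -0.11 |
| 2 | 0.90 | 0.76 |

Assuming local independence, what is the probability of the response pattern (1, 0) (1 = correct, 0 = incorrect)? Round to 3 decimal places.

P(θ) = 1 / (1 + exp(−α(θ − β)))
P_1 = 1/(1+e^{0.1704}) = 0.4575
P_2 = 1/(1+e^{0.9990}) = 0.2691
L = P_1 × (1−P_2) = 0.4575 × 0.7309 = 0.33437

0.334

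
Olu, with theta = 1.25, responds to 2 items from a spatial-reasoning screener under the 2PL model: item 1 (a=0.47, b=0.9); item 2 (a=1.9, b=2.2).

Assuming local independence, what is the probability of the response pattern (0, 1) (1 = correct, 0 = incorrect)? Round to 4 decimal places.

P(theta) = 1 / (1 + exp(−a(theta − b)))
P_1 = 1/(1+e^{-0.1645}) = 0.5410
P_2 = 1/(1+e^{1.8050}) = 0.1412
L = (1−P_1) × P_2 = 0.4590 × 0.1412 = 0.06483

0.0648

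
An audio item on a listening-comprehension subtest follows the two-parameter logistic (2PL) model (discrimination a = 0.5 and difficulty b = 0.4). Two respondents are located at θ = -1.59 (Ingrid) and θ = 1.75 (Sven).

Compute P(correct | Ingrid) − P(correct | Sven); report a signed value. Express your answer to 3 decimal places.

P(θ) = 1 / (1 + exp(−a(θ − b)))
P(Ingrid) = 0.2699  [exponent -0.9950]
P(Sven) = 0.6626  [exponent 0.6750]
Difference = 0.2699 − 0.6626 = -0.3927

-0.393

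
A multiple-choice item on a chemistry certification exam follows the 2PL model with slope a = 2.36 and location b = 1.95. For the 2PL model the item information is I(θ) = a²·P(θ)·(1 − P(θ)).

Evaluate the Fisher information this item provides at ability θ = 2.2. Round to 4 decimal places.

P = 1/(1+e^{-0.5900}) = 0.6434
P(1−P) = 0.6434 × 0.3566 = 0.2294
I = a² × P(1−P) = 2.36² × 0.2294 = 1.27792

1.2779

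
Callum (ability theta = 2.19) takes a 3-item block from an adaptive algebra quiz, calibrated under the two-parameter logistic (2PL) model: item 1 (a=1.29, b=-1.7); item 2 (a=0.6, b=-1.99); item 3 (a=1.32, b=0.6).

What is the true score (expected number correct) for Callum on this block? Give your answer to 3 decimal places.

2.809

P(theta) = 1 / (1 + exp(−a(theta − b)))
P_1 = 1/(1+e^{-5.0181}) = 0.9934
P_2 = 1/(1+e^{-2.5080}) = 0.9247
P_3 = 1/(1+e^{-2.0988}) = 0.8908
E[score] = 0.9934 + 0.9247 + 0.8908 = 2.8089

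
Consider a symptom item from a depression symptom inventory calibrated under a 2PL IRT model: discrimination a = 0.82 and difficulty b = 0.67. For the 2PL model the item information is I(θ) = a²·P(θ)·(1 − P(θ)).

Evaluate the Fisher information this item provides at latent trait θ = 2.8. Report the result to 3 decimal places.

0.085

P = 1/(1+e^{-1.7466}) = 0.8515
P(1−P) = 0.8515 × 0.1485 = 0.1264
I = a² × P(1−P) = 0.82² × 0.1264 = 0.08501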